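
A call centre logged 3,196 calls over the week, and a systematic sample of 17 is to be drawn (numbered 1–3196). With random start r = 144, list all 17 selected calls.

144, 332, 520, 708, 896, 1084, 1272, 1460, 1648, 1836, 2024, 2212, 2400, 2588, 2776, 2964, 3152

k = N/n = 3196/17 = 188
call 1: 144
call 2: 144 + 188 = 332
call 3: 332 + 188 = 520
call 4: 520 + 188 = 708
call 5: 708 + 188 = 896
call 6: 896 + 188 = 1084
call 7: 1084 + 188 = 1272
call 8: 1272 + 188 = 1460
call 9: 1460 + 188 = 1648
call 10: 1648 + 188 = 1836
call 11: 1836 + 188 = 2024
call 12: 2024 + 188 = 2212
call 13: 2212 + 188 = 2400
call 14: 2400 + 188 = 2588
call 15: 2588 + 188 = 2776
call 16: 2776 + 188 = 2964
call 17: 2964 + 188 = 3152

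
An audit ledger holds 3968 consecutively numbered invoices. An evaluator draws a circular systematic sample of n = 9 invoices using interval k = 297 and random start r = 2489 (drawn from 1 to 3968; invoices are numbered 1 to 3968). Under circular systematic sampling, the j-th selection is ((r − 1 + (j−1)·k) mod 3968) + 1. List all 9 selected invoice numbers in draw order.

2489, 2786, 3083, 3380, 3677, 6, 303, 600, 897

Selection 1: 2489
Selection 2: 2489 + 297 = 2786
Selection 3: 2786 + 297 = 3083
Selection 4: 3083 + 297 = 3380
Selection 5: 3380 + 297 = 3677
Selection 6: 3677 + 297 = 3974 → 3974 − 3968 = 6
Selection 7: 6 + 297 = 303
Selection 8: 303 + 297 = 600
Selection 9: 600 + 297 = 897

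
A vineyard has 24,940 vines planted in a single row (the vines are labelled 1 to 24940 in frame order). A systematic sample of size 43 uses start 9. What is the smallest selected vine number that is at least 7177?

k = 24940/43 = 580
Steps past start: ⌈(7177 − 9)/580⌉ = ⌈7168/580⌉ = 13
Selected vine: 9 + 13×580 = 7549

7549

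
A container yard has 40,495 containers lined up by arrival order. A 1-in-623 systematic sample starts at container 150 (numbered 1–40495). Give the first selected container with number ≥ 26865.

k = 623
Steps past start: ⌈(26865 − 150)/623⌉ = ⌈26715/623⌉ = 43
Selected container: 150 + 43×623 = 26939

26939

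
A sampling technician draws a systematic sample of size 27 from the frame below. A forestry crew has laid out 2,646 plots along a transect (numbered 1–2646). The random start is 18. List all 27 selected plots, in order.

k = N/n = 2646/27 = 98
plot 1: 18
plot 2: 18 + 98 = 116
plot 3: 116 + 98 = 214
plot 4: 214 + 98 = 312
plot 5: 312 + 98 = 410
plot 6: 410 + 98 = 508
plot 7: 508 + 98 = 606
plot 8: 606 + 98 = 704
plot 9: 704 + 98 = 802
plot 10: 802 + 98 = 900
plot 11: 900 + 98 = 998
plot 12: 998 + 98 = 1096
plot 13: 1096 + 98 = 1194
plot 14: 1194 + 98 = 1292
plot 15: 1292 + 98 = 1390
plot 16: 1390 + 98 = 1488
plot 17: 1488 + 98 = 1586
plot 18: 1586 + 98 = 1684
plot 19: 1684 + 98 = 1782
plot 20: 1782 + 98 = 1880
plot 21: 1880 + 98 = 1978
plot 22: 1978 + 98 = 2076
plot 23: 2076 + 98 = 2174
plot 24: 2174 + 98 = 2272
plot 25: 2272 + 98 = 2370
plot 26: 2370 + 98 = 2468
plot 27: 2468 + 98 = 2566

18, 116, 214, 312, 410, 508, 606, 704, 802, 900, 998, 1096, 1194, 1292, 1390, 1488, 1586, 1684, 1782, 1880, 1978, 2076, 2174, 2272, 2370, 2468, 2566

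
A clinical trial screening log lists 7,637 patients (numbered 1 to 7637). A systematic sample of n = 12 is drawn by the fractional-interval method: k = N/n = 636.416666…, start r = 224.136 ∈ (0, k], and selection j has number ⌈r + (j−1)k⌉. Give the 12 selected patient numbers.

j=1: r + 0k = 224.136 → ⌈·⌉ = 225
j=2: r + 1k = 860.552666… → ⌈·⌉ = 861
j=3: r + 2k = 1496.969333… → ⌈·⌉ = 1497
j=4: r + 3k = 2133.386 → ⌈·⌉ = 2134
j=5: r + 4k = 2769.802666… → ⌈·⌉ = 2770
j=6: r + 5k = 3406.219333… → ⌈·⌉ = 3407
j=7: r + 6k = 4042.636 → ⌈·⌉ = 4043
j=8: r + 7k = 4679.052666… → ⌈·⌉ = 4680
j=9: r + 8k = 5315.469333… → ⌈·⌉ = 5316
j=10: r + 9k = 5951.886 → ⌈·⌉ = 5952
j=11: r + 10k = 6588.302666… → ⌈·⌉ = 6589
j=12: r + 11k = 7224.719333… → ⌈·⌉ = 7225

225, 861, 1497, 2134, 2770, 3407, 4043, 4680, 5316, 5952, 6589, 7225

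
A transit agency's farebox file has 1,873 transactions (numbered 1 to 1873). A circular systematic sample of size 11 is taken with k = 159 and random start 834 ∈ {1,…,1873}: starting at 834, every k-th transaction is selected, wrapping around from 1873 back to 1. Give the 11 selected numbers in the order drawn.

Selection 1: 834
Selection 2: 834 + 159 = 993
Selection 3: 993 + 159 = 1152
Selection 4: 1152 + 159 = 1311
Selection 5: 1311 + 159 = 1470
Selection 6: 1470 + 159 = 1629
Selection 7: 1629 + 159 = 1788
Selection 8: 1788 + 159 = 1947 → 1947 − 1873 = 74
Selection 9: 74 + 159 = 233
Selection 10: 233 + 159 = 392
Selection 11: 392 + 159 = 551

834, 993, 1152, 1311, 1470, 1629, 1788, 74, 233, 392, 551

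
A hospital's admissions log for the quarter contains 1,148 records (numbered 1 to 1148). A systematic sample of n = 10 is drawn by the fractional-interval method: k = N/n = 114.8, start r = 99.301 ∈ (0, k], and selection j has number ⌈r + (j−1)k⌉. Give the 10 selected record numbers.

j=1: r + 0k = 99.301 → ⌈·⌉ = 100
j=2: r + 1k = 214.101 → ⌈·⌉ = 215
j=3: r + 2k = 328.901 → ⌈·⌉ = 329
j=4: r + 3k = 443.701 → ⌈·⌉ = 444
j=5: r + 4k = 558.501 → ⌈·⌉ = 559
j=6: r + 5k = 673.301 → ⌈·⌉ = 674
j=7: r + 6k = 788.101 → ⌈·⌉ = 789
j=8: r + 7k = 902.901 → ⌈·⌉ = 903
j=9: r + 8k = 1017.701 → ⌈·⌉ = 1018
j=10: r + 9k = 1132.501 → ⌈·⌉ = 1133

100, 215, 329, 444, 559, 674, 789, 903, 1018, 1133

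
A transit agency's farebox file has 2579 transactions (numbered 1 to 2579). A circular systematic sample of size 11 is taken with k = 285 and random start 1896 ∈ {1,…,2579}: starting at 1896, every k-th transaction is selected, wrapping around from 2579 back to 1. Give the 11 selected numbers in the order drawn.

Selection 1: 1896
Selection 2: 1896 + 285 = 2181
Selection 3: 2181 + 285 = 2466
Selection 4: 2466 + 285 = 2751 → 2751 − 2579 = 172
Selection 5: 172 + 285 = 457
Selection 6: 457 + 285 = 742
Selection 7: 742 + 285 = 1027
Selection 8: 1027 + 285 = 1312
Selection 9: 1312 + 285 = 1597
Selection 10: 1597 + 285 = 1882
Selection 11: 1882 + 285 = 2167

1896, 2181, 2466, 172, 457, 742, 1027, 1312, 1597, 1882, 2167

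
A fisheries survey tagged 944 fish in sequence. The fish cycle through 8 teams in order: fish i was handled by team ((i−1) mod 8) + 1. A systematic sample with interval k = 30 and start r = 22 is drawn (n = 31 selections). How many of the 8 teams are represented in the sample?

Consecutive selections differ by k = 30, so their team numbers differ by 30 mod 8 = 6.
gcd(30, 8) = 2, so the sample visits 8/2 = 4 distinct residues mod 8.
Start 22 is team 6; the teams hit are 2, 4, 6, 8.

4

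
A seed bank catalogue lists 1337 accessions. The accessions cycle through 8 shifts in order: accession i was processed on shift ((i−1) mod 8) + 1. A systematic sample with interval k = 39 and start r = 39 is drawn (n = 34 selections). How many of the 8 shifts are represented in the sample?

8

Consecutive selections differ by k = 39, so their shift numbers differ by 39 mod 8 = 7.
gcd(39, 8) = 1, so the sample visits 8/1 = 8 distinct residues mod 8.
Start 39 is shift 7; the shifts hit are 1, 2, 3, 4, 5, 6, 7, 8.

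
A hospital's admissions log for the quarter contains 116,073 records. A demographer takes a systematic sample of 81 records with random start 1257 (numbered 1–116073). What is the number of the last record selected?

k = 116073/81 = 1433
81st selection = r + (81−1)·k = 1257 + 80×1433 = 1257 + 114640 = 115897

115897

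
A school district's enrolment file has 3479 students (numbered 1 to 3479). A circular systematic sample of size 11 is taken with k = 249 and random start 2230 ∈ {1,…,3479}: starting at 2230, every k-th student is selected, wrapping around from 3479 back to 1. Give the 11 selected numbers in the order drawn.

2230, 2479, 2728, 2977, 3226, 3475, 245, 494, 743, 992, 1241

Selection 1: 2230
Selection 2: 2230 + 249 = 2479
Selection 3: 2479 + 249 = 2728
Selection 4: 2728 + 249 = 2977
Selection 5: 2977 + 249 = 3226
Selection 6: 3226 + 249 = 3475
Selection 7: 3475 + 249 = 3724 → 3724 − 3479 = 245
Selection 8: 245 + 249 = 494
Selection 9: 494 + 249 = 743
Selection 10: 743 + 249 = 992
Selection 11: 992 + 249 = 1241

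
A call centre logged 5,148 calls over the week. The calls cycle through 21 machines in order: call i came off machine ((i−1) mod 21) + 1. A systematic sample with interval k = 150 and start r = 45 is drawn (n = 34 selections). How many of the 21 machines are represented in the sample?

Consecutive selections differ by k = 150, so their machine numbers differ by 150 mod 21 = 3.
gcd(150, 21) = 3, so the sample visits 21/3 = 7 distinct residues mod 21.
Start 45 is machine 3; the machines hit are 3, 6, 9, 12, 15, 18, 21.

7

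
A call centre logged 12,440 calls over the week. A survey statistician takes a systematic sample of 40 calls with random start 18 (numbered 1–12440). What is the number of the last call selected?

12147

k = 12440/40 = 311
40th selection = r + (40−1)·k = 18 + 39×311 = 18 + 12129 = 12147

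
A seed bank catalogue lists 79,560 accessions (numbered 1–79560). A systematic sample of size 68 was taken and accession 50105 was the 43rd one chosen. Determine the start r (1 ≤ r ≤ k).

k = 79560/68 = 1170
r = 50105 − (43−1)×1170 = 50105 − 49140 = 965

965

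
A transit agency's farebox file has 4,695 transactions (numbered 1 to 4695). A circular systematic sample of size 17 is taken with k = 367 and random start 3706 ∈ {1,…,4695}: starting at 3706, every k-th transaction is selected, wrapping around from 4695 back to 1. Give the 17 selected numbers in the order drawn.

3706, 4073, 4440, 112, 479, 846, 1213, 1580, 1947, 2314, 2681, 3048, 3415, 3782, 4149, 4516, 188

Selection 1: 3706
Selection 2: 3706 + 367 = 4073
Selection 3: 4073 + 367 = 4440
Selection 4: 4440 + 367 = 4807 → 4807 − 4695 = 112
Selection 5: 112 + 367 = 479
Selection 6: 479 + 367 = 846
Selection 7: 846 + 367 = 1213
Selection 8: 1213 + 367 = 1580
Selection 9: 1580 + 367 = 1947
Selection 10: 1947 + 367 = 2314
Selection 11: 2314 + 367 = 2681
Selection 12: 2681 + 367 = 3048
Selection 13: 3048 + 367 = 3415
Selection 14: 3415 + 367 = 3782
Selection 15: 3782 + 367 = 4149
Selection 16: 4149 + 367 = 4516
Selection 17: 4516 + 367 = 4883 → 4883 − 4695 = 188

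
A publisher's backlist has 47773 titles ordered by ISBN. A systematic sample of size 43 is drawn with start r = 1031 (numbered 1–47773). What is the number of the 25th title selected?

k = 47773/43 = 1111
25th selection = r + (25−1)·k = 1031 + 24×1111 = 1031 + 26664 = 27695

27695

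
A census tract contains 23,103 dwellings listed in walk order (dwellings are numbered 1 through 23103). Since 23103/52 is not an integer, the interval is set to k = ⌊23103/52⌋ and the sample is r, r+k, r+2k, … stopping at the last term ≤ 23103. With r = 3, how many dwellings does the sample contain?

53

k = ⌊23103/52⌋ = 444
Achieved size = ⌊(23103 − 3)/444⌋ + 1 = ⌊23100/444⌋ + 1 = 52 + 1 = 53
(last selection: 3 + 52×444 = 23091 ≤ 23103; next would be 23535 > 23103)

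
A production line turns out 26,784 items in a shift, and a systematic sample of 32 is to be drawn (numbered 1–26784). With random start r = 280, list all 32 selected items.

k = N/n = 26784/32 = 837
item 1: 280
item 2: 280 + 837 = 1117
item 3: 1117 + 837 = 1954
item 4: 1954 + 837 = 2791
item 5: 2791 + 837 = 3628
item 6: 3628 + 837 = 4465
item 7: 4465 + 837 = 5302
item 8: 5302 + 837 = 6139
item 9: 6139 + 837 = 6976
item 10: 6976 + 837 = 7813
item 11: 7813 + 837 = 8650
item 12: 8650 + 837 = 9487
item 13: 9487 + 837 = 10324
item 14: 10324 + 837 = 11161
item 15: 11161 + 837 = 11998
item 16: 11998 + 837 = 12835
item 17: 12835 + 837 = 13672
item 18: 13672 + 837 = 14509
item 19: 14509 + 837 = 15346
item 20: 15346 + 837 = 16183
item 21: 16183 + 837 = 17020
item 22: 17020 + 837 = 17857
item 23: 17857 + 837 = 18694
item 24: 18694 + 837 = 19531
item 25: 19531 + 837 = 20368
item 26: 20368 + 837 = 21205
item 27: 21205 + 837 = 22042
item 28: 22042 + 837 = 22879
item 29: 22879 + 837 = 23716
item 30: 23716 + 837 = 24553
item 31: 24553 + 837 = 25390
item 32: 25390 + 837 = 26227

280, 1117, 1954, 2791, 3628, 4465, 5302, 6139, 6976, 7813, 8650, 9487, 10324, 11161, 11998, 12835, 13672, 14509, 15346, 16183, 17020, 17857, 18694, 19531, 20368, 21205, 22042, 22879, 23716, 24553, 25390, 26227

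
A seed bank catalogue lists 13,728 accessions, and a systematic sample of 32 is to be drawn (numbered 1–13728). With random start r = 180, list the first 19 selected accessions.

180, 609, 1038, 1467, 1896, 2325, 2754, 3183, 3612, 4041, 4470, 4899, 5328, 5757, 6186, 6615, 7044, 7473, 7902

k = N/n = 13728/32 = 429
accession 1: 180
accession 2: 180 + 429 = 609
accession 3: 609 + 429 = 1038
accession 4: 1038 + 429 = 1467
accession 5: 1467 + 429 = 1896
accession 6: 1896 + 429 = 2325
accession 7: 2325 + 429 = 2754
accession 8: 2754 + 429 = 3183
accession 9: 3183 + 429 = 3612
accession 10: 3612 + 429 = 4041
accession 11: 4041 + 429 = 4470
accession 12: 4470 + 429 = 4899
accession 13: 4899 + 429 = 5328
accession 14: 5328 + 429 = 5757
accession 15: 5757 + 429 = 6186
accession 16: 6186 + 429 = 6615
accession 17: 6615 + 429 = 7044
accession 18: 7044 + 429 = 7473
accession 19: 7473 + 429 = 7902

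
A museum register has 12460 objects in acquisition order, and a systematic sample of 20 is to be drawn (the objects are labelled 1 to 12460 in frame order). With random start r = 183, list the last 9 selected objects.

7036, 7659, 8282, 8905, 9528, 10151, 10774, 11397, 12020

k = N/n = 12460/20 = 623
12th selection = 183 + 11×623 = 7036
13th: 7036 + 623 = 7659
14th: 7659 + 623 = 8282
15th: 8282 + 623 = 8905
16th: 8905 + 623 = 9528
17th: 9528 + 623 = 10151
18th: 10151 + 623 = 10774
19th: 10774 + 623 = 11397
20th: 11397 + 623 = 12020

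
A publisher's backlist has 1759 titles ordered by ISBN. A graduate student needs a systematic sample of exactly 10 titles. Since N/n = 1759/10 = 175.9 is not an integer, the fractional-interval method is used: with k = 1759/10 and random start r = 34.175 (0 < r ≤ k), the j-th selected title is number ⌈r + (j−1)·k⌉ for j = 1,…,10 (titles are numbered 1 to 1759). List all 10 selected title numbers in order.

35, 211, 386, 562, 738, 914, 1090, 1266, 1442, 1618

j=1: r + 0k = 34.175 → ⌈·⌉ = 35
j=2: r + 1k = 210.075 → ⌈·⌉ = 211
j=3: r + 2k = 385.975 → ⌈·⌉ = 386
j=4: r + 3k = 561.875 → ⌈·⌉ = 562
j=5: r + 4k = 737.775 → ⌈·⌉ = 738
j=6: r + 5k = 913.675 → ⌈·⌉ = 914
j=7: r + 6k = 1089.575 → ⌈·⌉ = 1090
j=8: r + 7k = 1265.475 → ⌈·⌉ = 1266
j=9: r + 8k = 1441.375 → ⌈·⌉ = 1442
j=10: r + 9k = 1617.275 → ⌈·⌉ = 1618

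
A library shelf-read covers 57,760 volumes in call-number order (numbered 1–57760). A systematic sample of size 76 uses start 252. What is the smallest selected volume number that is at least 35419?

35972

k = 57760/76 = 760
Steps past start: ⌈(35419 − 252)/760⌉ = ⌈35167/760⌉ = 47
Selected volume: 252 + 47×760 = 35972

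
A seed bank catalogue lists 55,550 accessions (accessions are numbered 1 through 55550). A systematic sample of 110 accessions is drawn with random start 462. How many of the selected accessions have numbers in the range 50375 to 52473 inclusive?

4

k = 55550/110 = 505
First selection ≥ 50375: 462 + ⌈(50375−462)/505⌉·505 = 462 + 99×505 = 50457
Last selection ≤ 52473: 462 + ⌊(52473−462)/505⌋·505 = 462 + 102×505 = 51972
Count = 102 − 99 + 1 = 4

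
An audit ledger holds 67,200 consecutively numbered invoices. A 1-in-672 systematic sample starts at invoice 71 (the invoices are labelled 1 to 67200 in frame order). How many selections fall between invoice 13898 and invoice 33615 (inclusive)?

29

k = 672
First selection ≥ 13898: 71 + ⌈(13898−71)/672⌉·672 = 71 + 21×672 = 14183
Last selection ≤ 33615: 71 + ⌊(33615−71)/672⌋·672 = 71 + 49×672 = 32999
Count = 49 − 21 + 1 = 29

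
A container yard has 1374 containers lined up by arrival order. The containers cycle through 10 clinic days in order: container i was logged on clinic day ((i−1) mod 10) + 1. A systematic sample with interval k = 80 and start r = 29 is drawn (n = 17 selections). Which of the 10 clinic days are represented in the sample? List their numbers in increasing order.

9

Consecutive selections differ by k = 80, so their clinic day numbers differ by 80 mod 10 = 0.
gcd(80, 10) = 10, so the sample visits 10/10 = 1 distinct residues mod 10.
Start 29 is clinic day 9; the clinic days hit are 9.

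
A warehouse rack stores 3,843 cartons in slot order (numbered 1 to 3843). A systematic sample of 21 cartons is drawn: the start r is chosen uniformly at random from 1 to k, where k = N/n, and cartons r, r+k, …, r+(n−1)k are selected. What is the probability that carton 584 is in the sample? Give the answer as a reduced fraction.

k = 3843/21 = 183.
Carton 584 is selected iff r ≡ 584 (mod 183); exactly one such r in {1,…,183}.
Inclusion probability = 1/183.

1/183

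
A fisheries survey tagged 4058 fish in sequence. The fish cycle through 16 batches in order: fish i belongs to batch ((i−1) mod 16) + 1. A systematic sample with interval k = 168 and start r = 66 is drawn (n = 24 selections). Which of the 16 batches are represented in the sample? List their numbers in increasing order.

Consecutive selections differ by k = 168, so their batch numbers differ by 168 mod 16 = 8.
gcd(168, 16) = 8, so the sample visits 16/8 = 2 distinct residues mod 16.
Start 66 is batch 2; the batches hit are 2, 10.

2, 10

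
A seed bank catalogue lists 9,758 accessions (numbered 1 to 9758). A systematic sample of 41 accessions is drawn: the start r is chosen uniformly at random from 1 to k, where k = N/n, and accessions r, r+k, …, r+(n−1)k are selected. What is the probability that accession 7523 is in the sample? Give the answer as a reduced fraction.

1/238

k = 9758/41 = 238.
Accession 7523 is selected iff r ≡ 7523 (mod 238); exactly one such r in {1,…,238}.
Inclusion probability = 1/238.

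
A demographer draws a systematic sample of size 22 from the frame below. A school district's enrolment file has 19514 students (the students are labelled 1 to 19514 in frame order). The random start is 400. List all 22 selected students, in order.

400, 1287, 2174, 3061, 3948, 4835, 5722, 6609, 7496, 8383, 9270, 10157, 11044, 11931, 12818, 13705, 14592, 15479, 16366, 17253, 18140, 19027

k = N/n = 19514/22 = 887
student 1: 400
student 2: 400 + 887 = 1287
student 3: 1287 + 887 = 2174
student 4: 2174 + 887 = 3061
student 5: 3061 + 887 = 3948
student 6: 3948 + 887 = 4835
student 7: 4835 + 887 = 5722
student 8: 5722 + 887 = 6609
student 9: 6609 + 887 = 7496
student 10: 7496 + 887 = 8383
student 11: 8383 + 887 = 9270
student 12: 9270 + 887 = 10157
student 13: 10157 + 887 = 11044
student 14: 11044 + 887 = 11931
student 15: 11931 + 887 = 12818
student 16: 12818 + 887 = 13705
student 17: 13705 + 887 = 14592
student 18: 14592 + 887 = 15479
student 19: 15479 + 887 = 16366
student 20: 16366 + 887 = 17253
student 21: 17253 + 887 = 18140
student 22: 18140 + 887 = 19027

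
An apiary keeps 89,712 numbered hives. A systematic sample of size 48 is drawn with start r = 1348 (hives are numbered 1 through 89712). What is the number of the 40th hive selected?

74239

k = 89712/48 = 1869
40th selection = r + (40−1)·k = 1348 + 39×1869 = 1348 + 72891 = 74239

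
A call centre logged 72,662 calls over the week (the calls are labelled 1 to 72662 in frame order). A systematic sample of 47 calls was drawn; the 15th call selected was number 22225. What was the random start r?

k = 72662/47 = 1546
r = 22225 − (15−1)×1546 = 22225 − 21644 = 581

581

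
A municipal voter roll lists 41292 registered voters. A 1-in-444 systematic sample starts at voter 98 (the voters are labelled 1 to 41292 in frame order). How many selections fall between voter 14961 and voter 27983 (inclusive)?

29

k = 444
First selection ≥ 14961: 98 + ⌈(14961−98)/444⌉·444 = 98 + 34×444 = 15194
Last selection ≤ 27983: 98 + ⌊(27983−98)/444⌋·444 = 98 + 62×444 = 27626
Count = 62 − 34 + 1 = 29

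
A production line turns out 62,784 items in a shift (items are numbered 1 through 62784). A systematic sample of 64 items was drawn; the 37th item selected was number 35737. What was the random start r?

421

k = 62784/64 = 981
r = 35737 − (37−1)×981 = 35737 − 35316 = 421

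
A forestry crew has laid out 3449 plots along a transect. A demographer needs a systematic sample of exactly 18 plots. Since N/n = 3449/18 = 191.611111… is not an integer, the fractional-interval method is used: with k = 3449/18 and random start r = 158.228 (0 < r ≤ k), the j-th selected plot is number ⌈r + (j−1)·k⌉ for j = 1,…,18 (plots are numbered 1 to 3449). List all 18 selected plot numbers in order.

159, 350, 542, 734, 925, 1117, 1308, 1500, 1692, 1883, 2075, 2266, 2458, 2650, 2841, 3033, 3225, 3416

j=1: r + 0k = 158.228 → ⌈·⌉ = 159
j=2: r + 1k = 349.839111… → ⌈·⌉ = 350
j=3: r + 2k = 541.450222… → ⌈·⌉ = 542
j=4: r + 3k = 733.061333… → ⌈·⌉ = 734
j=5: r + 4k = 924.672444… → ⌈·⌉ = 925
j=6: r + 5k = 1116.283555… → ⌈·⌉ = 1117
j=7: r + 6k = 1307.894666… → ⌈·⌉ = 1308
j=8: r + 7k = 1499.505777… → ⌈·⌉ = 1500
j=9: r + 8k = 1691.116888… → ⌈·⌉ = 1692
j=10: r + 9k = 1882.728 → ⌈·⌉ = 1883
j=11: r + 10k = 2074.339111… → ⌈·⌉ = 2075
j=12: r + 11k = 2265.950222… → ⌈·⌉ = 2266
j=13: r + 12k = 2457.561333… → ⌈·⌉ = 2458
j=14: r + 13k = 2649.172444… → ⌈·⌉ = 2650
j=15: r + 14k = 2840.783555… → ⌈·⌉ = 2841
j=16: r + 15k = 3032.394666… → ⌈·⌉ = 3033
j=17: r + 16k = 3224.005777… → ⌈·⌉ = 3225
j=18: r + 17k = 3415.616888… → ⌈·⌉ = 3416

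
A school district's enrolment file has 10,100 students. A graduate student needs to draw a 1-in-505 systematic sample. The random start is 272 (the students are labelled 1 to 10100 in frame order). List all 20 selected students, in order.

student 1: 272
student 2: 272 + 505 = 777
student 3: 777 + 505 = 1282
student 4: 1282 + 505 = 1787
student 5: 1787 + 505 = 2292
student 6: 2292 + 505 = 2797
student 7: 2797 + 505 = 3302
student 8: 3302 + 505 = 3807
student 9: 3807 + 505 = 4312
student 10: 4312 + 505 = 4817
student 11: 4817 + 505 = 5322
student 12: 5322 + 505 = 5827
student 13: 5827 + 505 = 6332
student 14: 6332 + 505 = 6837
student 15: 6837 + 505 = 7342
student 16: 7342 + 505 = 7847
student 17: 7847 + 505 = 8352
student 18: 8352 + 505 = 8857
student 19: 8857 + 505 = 9362
student 20: 9362 + 505 = 9867

272, 777, 1282, 1787, 2292, 2797, 3302, 3807, 4312, 4817, 5322, 5827, 6332, 6837, 7342, 7847, 8352, 8857, 9362, 9867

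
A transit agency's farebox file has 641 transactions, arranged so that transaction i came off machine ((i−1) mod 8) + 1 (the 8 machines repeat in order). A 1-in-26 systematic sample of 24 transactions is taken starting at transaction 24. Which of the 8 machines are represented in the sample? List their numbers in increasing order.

2, 4, 6, 8

Consecutive selections differ by k = 26, so their machine numbers differ by 26 mod 8 = 2.
gcd(26, 8) = 2, so the sample visits 8/2 = 4 distinct residues mod 8.
Start 24 is machine 8; the machines hit are 2, 4, 6, 8.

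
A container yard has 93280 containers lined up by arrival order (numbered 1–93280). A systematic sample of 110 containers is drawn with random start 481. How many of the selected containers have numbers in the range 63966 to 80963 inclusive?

20

k = 93280/110 = 848
First selection ≥ 63966: 481 + ⌈(63966−481)/848⌉·848 = 481 + 75×848 = 64081
Last selection ≤ 80963: 481 + ⌊(80963−481)/848⌋·848 = 481 + 94×848 = 80193
Count = 94 − 75 + 1 = 20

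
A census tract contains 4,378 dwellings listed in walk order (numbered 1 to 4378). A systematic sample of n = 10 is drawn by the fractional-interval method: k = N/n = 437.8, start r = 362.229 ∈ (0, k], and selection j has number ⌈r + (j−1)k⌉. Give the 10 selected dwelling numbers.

j=1: r + 0k = 362.229 → ⌈·⌉ = 363
j=2: r + 1k = 800.029 → ⌈·⌉ = 801
j=3: r + 2k = 1237.829 → ⌈·⌉ = 1238
j=4: r + 3k = 1675.629 → ⌈·⌉ = 1676
j=5: r + 4k = 2113.429 → ⌈·⌉ = 2114
j=6: r + 5k = 2551.229 → ⌈·⌉ = 2552
j=7: r + 6k = 2989.029 → ⌈·⌉ = 2990
j=8: r + 7k = 3426.829 → ⌈·⌉ = 3427
j=9: r + 8k = 3864.629 → ⌈·⌉ = 3865
j=10: r + 9k = 4302.429 → ⌈·⌉ = 4303

363, 801, 1238, 1676, 2114, 2552, 2990, 3427, 3865, 4303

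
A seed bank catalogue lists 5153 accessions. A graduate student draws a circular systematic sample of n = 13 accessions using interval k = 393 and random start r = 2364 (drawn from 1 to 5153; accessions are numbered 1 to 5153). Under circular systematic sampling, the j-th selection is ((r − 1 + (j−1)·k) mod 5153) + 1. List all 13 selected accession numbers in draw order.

Selection 1: 2364
Selection 2: 2364 + 393 = 2757
Selection 3: 2757 + 393 = 3150
Selection 4: 3150 + 393 = 3543
Selection 5: 3543 + 393 = 3936
Selection 6: 3936 + 393 = 4329
Selection 7: 4329 + 393 = 4722
Selection 8: 4722 + 393 = 5115
Selection 9: 5115 + 393 = 5508 → 5508 − 5153 = 355
Selection 10: 355 + 393 = 748
Selection 11: 748 + 393 = 1141
Selection 12: 1141 + 393 = 1534
Selection 13: 1534 + 393 = 1927

2364, 2757, 3150, 3543, 3936, 4329, 4722, 5115, 355, 748, 1141, 1534, 1927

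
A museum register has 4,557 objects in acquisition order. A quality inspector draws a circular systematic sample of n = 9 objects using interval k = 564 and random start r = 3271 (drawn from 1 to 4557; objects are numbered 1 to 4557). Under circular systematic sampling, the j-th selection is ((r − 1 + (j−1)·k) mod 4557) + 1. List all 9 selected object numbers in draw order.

Selection 1: 3271
Selection 2: 3271 + 564 = 3835
Selection 3: 3835 + 564 = 4399
Selection 4: 4399 + 564 = 4963 → 4963 − 4557 = 406
Selection 5: 406 + 564 = 970
Selection 6: 970 + 564 = 1534
Selection 7: 1534 + 564 = 2098
Selection 8: 2098 + 564 = 2662
Selection 9: 2662 + 564 = 3226

3271, 3835, 4399, 406, 970, 1534, 2098, 2662, 3226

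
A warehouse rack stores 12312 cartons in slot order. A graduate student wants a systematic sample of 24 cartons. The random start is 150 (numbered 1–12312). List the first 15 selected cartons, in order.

150, 663, 1176, 1689, 2202, 2715, 3228, 3741, 4254, 4767, 5280, 5793, 6306, 6819, 7332

k = N/n = 12312/24 = 513
carton 1: 150
carton 2: 150 + 513 = 663
carton 3: 663 + 513 = 1176
carton 4: 1176 + 513 = 1689
carton 5: 1689 + 513 = 2202
carton 6: 2202 + 513 = 2715
carton 7: 2715 + 513 = 3228
carton 8: 3228 + 513 = 3741
carton 9: 3741 + 513 = 4254
carton 10: 4254 + 513 = 4767
carton 11: 4767 + 513 = 5280
carton 12: 5280 + 513 = 5793
carton 13: 5793 + 513 = 6306
carton 14: 6306 + 513 = 6819
carton 15: 6819 + 513 = 7332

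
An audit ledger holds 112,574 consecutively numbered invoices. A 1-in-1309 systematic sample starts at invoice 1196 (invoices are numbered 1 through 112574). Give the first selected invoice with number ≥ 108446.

k = 1309
Steps past start: ⌈(108446 − 1196)/1309⌉ = ⌈107250/1309⌉ = 82
Selected invoice: 1196 + 82×1309 = 108534

108534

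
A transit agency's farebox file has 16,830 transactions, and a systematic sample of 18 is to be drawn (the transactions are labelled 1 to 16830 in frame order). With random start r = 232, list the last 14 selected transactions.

k = N/n = 16830/18 = 935
5th selection = 232 + 4×935 = 3972
6th: 3972 + 935 = 4907
7th: 4907 + 935 = 5842
8th: 5842 + 935 = 6777
9th: 6777 + 935 = 7712
10th: 7712 + 935 = 8647
11th: 8647 + 935 = 9582
12th: 9582 + 935 = 10517
13th: 10517 + 935 = 11452
14th: 11452 + 935 = 12387
15th: 12387 + 935 = 13322
16th: 13322 + 935 = 14257
17th: 14257 + 935 = 15192
18th: 15192 + 935 = 16127

3972, 4907, 5842, 6777, 7712, 8647, 9582, 10517, 11452, 12387, 13322, 14257, 15192, 16127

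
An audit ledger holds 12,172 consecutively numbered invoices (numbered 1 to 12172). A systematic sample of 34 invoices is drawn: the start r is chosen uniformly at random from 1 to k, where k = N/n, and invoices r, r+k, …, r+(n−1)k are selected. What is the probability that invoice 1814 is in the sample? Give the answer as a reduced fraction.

k = 12172/34 = 358.
Invoice 1814 is selected iff r ≡ 1814 (mod 358); exactly one such r in {1,…,358}.
Inclusion probability = 1/358.

1/358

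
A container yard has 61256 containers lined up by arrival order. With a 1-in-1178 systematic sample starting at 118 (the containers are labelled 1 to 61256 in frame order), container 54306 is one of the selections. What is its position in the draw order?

k = 1178
position = (54306 − 118)/1178 + 1 = 54188/1178 + 1 = 46 + 1 = 47

47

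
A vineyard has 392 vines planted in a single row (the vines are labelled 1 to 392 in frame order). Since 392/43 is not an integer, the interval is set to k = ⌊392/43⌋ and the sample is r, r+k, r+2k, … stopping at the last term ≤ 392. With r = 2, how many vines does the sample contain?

44

k = ⌊392/43⌋ = 9
Achieved size = ⌊(392 − 2)/9⌋ + 1 = ⌊390/9⌋ + 1 = 43 + 1 = 44
(last selection: 2 + 43×9 = 389 ≤ 392; next would be 398 > 392)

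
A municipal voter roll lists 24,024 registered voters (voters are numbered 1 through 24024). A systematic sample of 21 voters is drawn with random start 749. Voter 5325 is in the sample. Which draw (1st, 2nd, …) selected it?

k = 24024/21 = 1144
position = (5325 − 749)/1144 + 1 = 4576/1144 + 1 = 4 + 1 = 5

5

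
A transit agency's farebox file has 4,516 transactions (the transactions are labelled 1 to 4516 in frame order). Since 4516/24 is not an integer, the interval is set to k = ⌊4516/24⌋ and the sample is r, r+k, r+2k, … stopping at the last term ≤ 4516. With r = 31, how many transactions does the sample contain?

k = ⌊4516/24⌋ = 188
Achieved size = ⌊(4516 − 31)/188⌋ + 1 = ⌊4485/188⌋ + 1 = 23 + 1 = 24
(last selection: 31 + 23×188 = 4355 ≤ 4516; next would be 4543 > 4516)

24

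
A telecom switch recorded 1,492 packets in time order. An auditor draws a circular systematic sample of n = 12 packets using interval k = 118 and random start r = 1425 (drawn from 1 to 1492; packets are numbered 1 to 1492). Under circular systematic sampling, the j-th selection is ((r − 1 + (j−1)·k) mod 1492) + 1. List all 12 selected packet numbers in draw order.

1425, 51, 169, 287, 405, 523, 641, 759, 877, 995, 1113, 1231

Selection 1: 1425
Selection 2: 1425 + 118 = 1543 → 1543 − 1492 = 51
Selection 3: 51 + 118 = 169
Selection 4: 169 + 118 = 287
Selection 5: 287 + 118 = 405
Selection 6: 405 + 118 = 523
Selection 7: 523 + 118 = 641
Selection 8: 641 + 118 = 759
Selection 9: 759 + 118 = 877
Selection 10: 877 + 118 = 995
Selection 11: 995 + 118 = 1113
Selection 12: 1113 + 118 = 1231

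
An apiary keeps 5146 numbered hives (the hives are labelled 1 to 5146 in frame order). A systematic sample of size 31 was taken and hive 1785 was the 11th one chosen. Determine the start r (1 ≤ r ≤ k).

125

k = 5146/31 = 166
r = 1785 − (11−1)×166 = 1785 − 1660 = 125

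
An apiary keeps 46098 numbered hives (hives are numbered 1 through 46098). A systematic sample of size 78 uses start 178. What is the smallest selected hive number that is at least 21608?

22045

k = 46098/78 = 591
Steps past start: ⌈(21608 − 178)/591⌉ = ⌈21430/591⌉ = 37
Selected hive: 178 + 37×591 = 22045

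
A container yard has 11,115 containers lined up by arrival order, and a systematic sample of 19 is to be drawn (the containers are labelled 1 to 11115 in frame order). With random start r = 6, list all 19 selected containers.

6, 591, 1176, 1761, 2346, 2931, 3516, 4101, 4686, 5271, 5856, 6441, 7026, 7611, 8196, 8781, 9366, 9951, 10536

k = N/n = 11115/19 = 585
container 1: 6
container 2: 6 + 585 = 591
container 3: 591 + 585 = 1176
container 4: 1176 + 585 = 1761
container 5: 1761 + 585 = 2346
container 6: 2346 + 585 = 2931
container 7: 2931 + 585 = 3516
container 8: 3516 + 585 = 4101
container 9: 4101 + 585 = 4686
container 10: 4686 + 585 = 5271
container 11: 5271 + 585 = 5856
container 12: 5856 + 585 = 6441
container 13: 6441 + 585 = 7026
container 14: 7026 + 585 = 7611
container 15: 7611 + 585 = 8196
container 16: 8196 + 585 = 8781
container 17: 8781 + 585 = 9366
container 18: 9366 + 585 = 9951
container 19: 9951 + 585 = 10536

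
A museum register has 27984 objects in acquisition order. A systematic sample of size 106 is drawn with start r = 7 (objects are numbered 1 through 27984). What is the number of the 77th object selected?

k = 27984/106 = 264
77th selection = r + (77−1)·k = 7 + 76×264 = 7 + 20064 = 20071

20071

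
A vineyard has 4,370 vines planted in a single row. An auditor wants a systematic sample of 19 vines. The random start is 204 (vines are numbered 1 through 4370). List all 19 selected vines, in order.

k = N/n = 4370/19 = 230
vine 1: 204
vine 2: 204 + 230 = 434
vine 3: 434 + 230 = 664
vine 4: 664 + 230 = 894
vine 5: 894 + 230 = 1124
vine 6: 1124 + 230 = 1354
vine 7: 1354 + 230 = 1584
vine 8: 1584 + 230 = 1814
vine 9: 1814 + 230 = 2044
vine 10: 2044 + 230 = 2274
vine 11: 2274 + 230 = 2504
vine 12: 2504 + 230 = 2734
vine 13: 2734 + 230 = 2964
vine 14: 2964 + 230 = 3194
vine 15: 3194 + 230 = 3424
vine 16: 3424 + 230 = 3654
vine 17: 3654 + 230 = 3884
vine 18: 3884 + 230 = 4114
vine 19: 4114 + 230 = 4344

204, 434, 664, 894, 1124, 1354, 1584, 1814, 2044, 2274, 2504, 2734, 2964, 3194, 3424, 3654, 3884, 4114, 4344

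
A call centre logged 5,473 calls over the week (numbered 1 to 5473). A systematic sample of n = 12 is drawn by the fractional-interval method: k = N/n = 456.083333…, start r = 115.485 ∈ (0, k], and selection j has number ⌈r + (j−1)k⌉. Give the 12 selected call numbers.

116, 572, 1028, 1484, 1940, 2396, 2852, 3309, 3765, 4221, 4677, 5133

j=1: r + 0k = 115.485 → ⌈·⌉ = 116
j=2: r + 1k = 571.568333… → ⌈·⌉ = 572
j=3: r + 2k = 1027.651666… → ⌈·⌉ = 1028
j=4: r + 3k = 1483.735 → ⌈·⌉ = 1484
j=5: r + 4k = 1939.818333… → ⌈·⌉ = 1940
j=6: r + 5k = 2395.901666… → ⌈·⌉ = 2396
j=7: r + 6k = 2851.985 → ⌈·⌉ = 2852
j=8: r + 7k = 3308.068333… → ⌈·⌉ = 3309
j=9: r + 8k = 3764.151666… → ⌈·⌉ = 3765
j=10: r + 9k = 4220.235 → ⌈·⌉ = 4221
j=11: r + 10k = 4676.318333… → ⌈·⌉ = 4677
j=12: r + 11k = 5132.401666… → ⌈·⌉ = 5133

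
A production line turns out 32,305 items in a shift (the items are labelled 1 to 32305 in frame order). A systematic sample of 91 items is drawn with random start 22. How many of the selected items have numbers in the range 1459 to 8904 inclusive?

21

k = 32305/91 = 355
First selection ≥ 1459: 22 + ⌈(1459−22)/355⌉·355 = 22 + 5×355 = 1797
Last selection ≤ 8904: 22 + ⌊(8904−22)/355⌋·355 = 22 + 25×355 = 8897
Count = 25 − 5 + 1 = 21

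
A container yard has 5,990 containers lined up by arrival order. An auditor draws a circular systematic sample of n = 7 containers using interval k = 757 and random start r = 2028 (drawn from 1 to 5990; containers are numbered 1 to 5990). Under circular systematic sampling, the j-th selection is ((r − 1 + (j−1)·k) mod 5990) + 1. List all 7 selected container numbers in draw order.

2028, 2785, 3542, 4299, 5056, 5813, 580

Selection 1: 2028
Selection 2: 2028 + 757 = 2785
Selection 3: 2785 + 757 = 3542
Selection 4: 3542 + 757 = 4299
Selection 5: 4299 + 757 = 5056
Selection 6: 5056 + 757 = 5813
Selection 7: 5813 + 757 = 6570 → 6570 − 5990 = 580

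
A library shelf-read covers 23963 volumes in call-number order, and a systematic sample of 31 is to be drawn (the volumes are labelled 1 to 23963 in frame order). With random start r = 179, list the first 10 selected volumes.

179, 952, 1725, 2498, 3271, 4044, 4817, 5590, 6363, 7136

k = N/n = 23963/31 = 773
volume 1: 179
volume 2: 179 + 773 = 952
volume 3: 952 + 773 = 1725
volume 4: 1725 + 773 = 2498
volume 5: 2498 + 773 = 3271
volume 6: 3271 + 773 = 4044
volume 7: 4044 + 773 = 4817
volume 8: 4817 + 773 = 5590
volume 9: 5590 + 773 = 6363
volume 10: 6363 + 773 = 7136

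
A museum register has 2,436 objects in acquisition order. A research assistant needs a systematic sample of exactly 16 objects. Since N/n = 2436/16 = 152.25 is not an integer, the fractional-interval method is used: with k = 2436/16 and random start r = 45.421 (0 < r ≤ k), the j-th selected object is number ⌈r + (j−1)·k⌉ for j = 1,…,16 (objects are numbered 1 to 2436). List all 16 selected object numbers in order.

j=1: r + 0k = 45.421 → ⌈·⌉ = 46
j=2: r + 1k = 197.671 → ⌈·⌉ = 198
j=3: r + 2k = 349.921 → ⌈·⌉ = 350
j=4: r + 3k = 502.171 → ⌈·⌉ = 503
j=5: r + 4k = 654.421 → ⌈·⌉ = 655
j=6: r + 5k = 806.671 → ⌈·⌉ = 807
j=7: r + 6k = 958.921 → ⌈·⌉ = 959
j=8: r + 7k = 1111.171 → ⌈·⌉ = 1112
j=9: r + 8k = 1263.421 → ⌈·⌉ = 1264
j=10: r + 9k = 1415.671 → ⌈·⌉ = 1416
j=11: r + 10k = 1567.921 → ⌈·⌉ = 1568
j=12: r + 11k = 1720.171 → ⌈·⌉ = 1721
j=13: r + 12k = 1872.421 → ⌈·⌉ = 1873
j=14: r + 13k = 2024.671 → ⌈·⌉ = 2025
j=15: r + 14k = 2176.921 → ⌈·⌉ = 2177
j=16: r + 15k = 2329.171 → ⌈·⌉ = 2330

46, 198, 350, 503, 655, 807, 959, 1112, 1264, 1416, 1568, 1721, 1873, 2025, 2177, 2330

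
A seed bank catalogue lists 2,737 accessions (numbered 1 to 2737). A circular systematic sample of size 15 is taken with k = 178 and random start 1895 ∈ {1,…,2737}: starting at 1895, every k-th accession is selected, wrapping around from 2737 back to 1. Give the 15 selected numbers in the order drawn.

1895, 2073, 2251, 2429, 2607, 48, 226, 404, 582, 760, 938, 1116, 1294, 1472, 1650

Selection 1: 1895
Selection 2: 1895 + 178 = 2073
Selection 3: 2073 + 178 = 2251
Selection 4: 2251 + 178 = 2429
Selection 5: 2429 + 178 = 2607
Selection 6: 2607 + 178 = 2785 → 2785 − 2737 = 48
Selection 7: 48 + 178 = 226
Selection 8: 226 + 178 = 404
Selection 9: 404 + 178 = 582
Selection 10: 582 + 178 = 760
Selection 11: 760 + 178 = 938
Selection 12: 938 + 178 = 1116
Selection 13: 1116 + 178 = 1294
Selection 14: 1294 + 178 = 1472
Selection 15: 1472 + 178 = 1650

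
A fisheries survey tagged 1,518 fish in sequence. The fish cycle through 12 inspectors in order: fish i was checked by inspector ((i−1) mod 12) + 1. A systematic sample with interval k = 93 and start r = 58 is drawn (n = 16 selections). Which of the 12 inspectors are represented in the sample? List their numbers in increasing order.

Consecutive selections differ by k = 93, so their inspector numbers differ by 93 mod 12 = 9.
gcd(93, 12) = 3, so the sample visits 12/3 = 4 distinct residues mod 12.
Start 58 is inspector 10; the inspectors hit are 1, 4, 7, 10.

1, 4, 7, 10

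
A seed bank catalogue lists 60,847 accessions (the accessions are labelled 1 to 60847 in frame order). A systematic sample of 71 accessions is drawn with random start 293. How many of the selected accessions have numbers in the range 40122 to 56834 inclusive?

19

k = 60847/71 = 857
First selection ≥ 40122: 293 + ⌈(40122−293)/857⌉·857 = 293 + 47×857 = 40572
Last selection ≤ 56834: 293 + ⌊(56834−293)/857⌋·857 = 293 + 65×857 = 55998
Count = 65 − 47 + 1 = 19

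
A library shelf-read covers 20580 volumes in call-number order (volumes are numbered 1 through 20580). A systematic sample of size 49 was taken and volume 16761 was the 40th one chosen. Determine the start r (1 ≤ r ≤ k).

381

k = 20580/49 = 420
r = 16761 − (40−1)×420 = 16761 − 16380 = 381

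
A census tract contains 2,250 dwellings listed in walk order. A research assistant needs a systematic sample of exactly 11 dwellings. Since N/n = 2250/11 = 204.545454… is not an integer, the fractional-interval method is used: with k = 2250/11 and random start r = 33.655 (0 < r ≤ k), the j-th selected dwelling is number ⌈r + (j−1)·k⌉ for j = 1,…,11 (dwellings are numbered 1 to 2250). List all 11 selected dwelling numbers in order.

34, 239, 443, 648, 852, 1057, 1261, 1466, 1671, 1875, 2080

j=1: r + 0k = 33.655 → ⌈·⌉ = 34
j=2: r + 1k = 238.200454… → ⌈·⌉ = 239
j=3: r + 2k = 442.745909… → ⌈·⌉ = 443
j=4: r + 3k = 647.291363… → ⌈·⌉ = 648
j=5: r + 4k = 851.836818… → ⌈·⌉ = 852
j=6: r + 5k = 1056.382272… → ⌈·⌉ = 1057
j=7: r + 6k = 1260.927727… → ⌈·⌉ = 1261
j=8: r + 7k = 1465.473181… → ⌈·⌉ = 1466
j=9: r + 8k = 1670.018636… → ⌈·⌉ = 1671
j=10: r + 9k = 1874.564090… → ⌈·⌉ = 1875
j=11: r + 10k = 2079.109545… → ⌈·⌉ = 2080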